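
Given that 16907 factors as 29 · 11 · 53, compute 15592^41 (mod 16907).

Mod 29: 15592 ≡ 19; by Fermat, exponent reduces to 41 mod 28 = 13; 19^13 ≡ 3 (mod 29).
Mod 11: 15592 ≡ 5; by Fermat, exponent reduces to 41 mod 10 = 1; 5^1 ≡ 5 (mod 11).
Mod 53: 15592 ≡ 10; 10^41 ≡ 47 (mod 53).
Combine by CRT: x ≡ 3 (mod 29), x ≡ 5 (mod 11), x ≡ 47 (mod 53) ⇒ x ≡ 1743 (mod 16907).

1743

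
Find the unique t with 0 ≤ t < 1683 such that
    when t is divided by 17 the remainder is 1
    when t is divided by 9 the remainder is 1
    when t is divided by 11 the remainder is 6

919

The moduli are pairwise coprime; N = 17·9·11 = 1683.
N/17 = 99; 99 ≡ 14 (mod 17); 14·11 ≡ 1, so inverse 11.
N/9 = 187; 187 ≡ 7 (mod 9); 7·4 ≡ 1, so inverse 4.
N/11 = 153; 153 ≡ 10 (mod 11); 10·10 ≡ 1, so inverse 10.
t ≡ 1·99·11 + 1·187·4 + 6·153·10 = 11017.
11017 mod 1683 = 919.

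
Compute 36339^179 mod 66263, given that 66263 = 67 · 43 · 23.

10533

Mod 67: 36339 ≡ 25; by Fermat, exponent reduces to 179 mod 66 = 47; 25^47 ≡ 14 (mod 67).
Mod 43: 36339 ≡ 4; by Fermat, exponent reduces to 179 mod 42 = 11; 4^11 ≡ 41 (mod 43).
Mod 23: 36339 ≡ 22; by Fermat, exponent reduces to 179 mod 22 = 3; 22^3 ≡ 22 (mod 23).
Combine by CRT: x ≡ 14 (mod 67), x ≡ 41 (mod 43), x ≡ 22 (mod 23) ⇒ x ≡ 10533 (mod 66263).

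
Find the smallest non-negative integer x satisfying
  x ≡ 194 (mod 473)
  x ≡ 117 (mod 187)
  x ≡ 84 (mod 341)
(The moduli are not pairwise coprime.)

202638

gcd(473, 187) = 11 and 11 | (117 − 194), so the pair is consistent; merging gives x ≡ 1613 (mod 8041), where 8041 = lcm(473, 187).
gcd(8041, 341) = 11 and 11 | (84 − 1613), so the pair is consistent; merging gives x ≡ 202638 (mod 249271), where 249271 = lcm(8041, 341).
The solution is unique modulo lcm(473, 187, 341) = 249271.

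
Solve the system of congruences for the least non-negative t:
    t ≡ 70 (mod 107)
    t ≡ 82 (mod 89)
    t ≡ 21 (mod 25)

The moduli are pairwise coprime; N = 107·89·25 = 238075.
N/107 = 2225; 2225 ≡ 85 (mod 107); 85·34 ≡ 1, so inverse 34.
N/89 = 2675; 2675 ≡ 5 (mod 89); 5·18 ≡ 1, so inverse 18.
N/25 = 9523; 9523 ≡ 23 (mod 25); 23·12 ≡ 1, so inverse 12.
t ≡ 70·2225·34 + 82·2675·18 + 21·9523·12 = 11643596.
11643596 mod 238075 = 215996.

215996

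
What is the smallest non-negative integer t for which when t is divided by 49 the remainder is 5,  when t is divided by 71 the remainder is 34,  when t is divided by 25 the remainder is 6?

34256

From t ≡ 5 (mod 49) write t = 5 + 49s. Substituting into t ≡ 34 (mod 71) gives 49s ≡ 29 (mod 71), and since 49⁻¹ ≡ 29 (mod 71), s ≡ 60. Hence t ≡ 5 + 49·60 = 2945 (mod 3479).
From t ≡ 2945 (mod 3479) write t = 2945 + 3479s. Substituting into t ≡ 6 (mod 25) gives 3479s ≡ 11 (mod 25), and since 4⁻¹ ≡ 19 (mod 25), s ≡ 9. Hence t ≡ 2945 + 3479·9 = 34256 (mod 86975).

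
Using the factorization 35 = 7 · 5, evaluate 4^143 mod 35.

9

Mod 7: 4 ≡ 4; by Fermat, exponent reduces to 143 mod 6 = 5; 4^5 ≡ 2 (mod 7).
Mod 5: 4 ≡ 4; by Fermat, exponent reduces to 143 mod 4 = 3; 4^3 ≡ 4 (mod 5).
Combine by CRT: x ≡ 2 (mod 7), x ≡ 4 (mod 5) ⇒ x ≡ 9 (mod 35).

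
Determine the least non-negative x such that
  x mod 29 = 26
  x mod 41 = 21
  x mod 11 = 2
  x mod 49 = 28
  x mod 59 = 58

17522232

Combine the congruences pairwise.
From x ≡ 26 (mod 29) write x = 26 + 29t. Substituting into x ≡ 21 (mod 41) gives 29t ≡ 36 (mod 41), and since 29⁻¹ ≡ 17 (mod 41), t ≡ 38. Hence x ≡ 26 + 29·38 = 1128 (mod 1189).
From x ≡ 1128 (mod 1189) write x = 1128 + 1189t. Substituting into x ≡ 2 (mod 11) gives 1189t ≡ 7 (mod 11), and since 1⁻¹ ≡ 1 (mod 11), t ≡ 7. Hence x ≡ 1128 + 1189·7 = 9451 (mod 13079).
From x ≡ 9451 (mod 13079) write x = 9451 + 13079t. Substituting into x ≡ 28 (mod 49) gives 13079t ≡ 34 (mod 49), and since 45⁻¹ ≡ 12 (mod 49), t ≡ 16. Hence x ≡ 9451 + 13079·16 = 218715 (mod 640871).
From x ≡ 218715 (mod 640871) write x = 218715 + 640871t. Substituting into x ≡ 58 (mod 59) gives 640871t ≡ 56 (mod 59), and since 13⁻¹ ≡ 50 (mod 59), t ≡ 27. Hence x ≡ 218715 + 640871·27 = 17522232 (mod 37811389).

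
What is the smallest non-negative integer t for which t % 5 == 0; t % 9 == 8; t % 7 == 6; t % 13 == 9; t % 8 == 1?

31625

Combine the congruences pairwise.
From t ≡ 0 (mod 5) write t = 0 + 5s. Substituting into t ≡ 8 (mod 9) gives 5s ≡ 8 (mod 9), and since 5⁻¹ ≡ 2 (mod 9), s ≡ 7. Hence t ≡ 0 + 5·7 = 35 (mod 45).
From t ≡ 35 (mod 45) write t = 35 + 45s. Substituting into t ≡ 6 (mod 7) gives 45s ≡ 6 (mod 7), and since 3⁻¹ ≡ 5 (mod 7), s ≡ 2. Hence t ≡ 35 + 45·2 = 125 (mod 315).
From t ≡ 125 (mod 315) write t = 125 + 315s. Substituting into t ≡ 9 (mod 13) gives 315s ≡ 1 (mod 13), and since 3⁻¹ ≡ 9 (mod 13), s ≡ 9. Hence t ≡ 125 + 315·9 = 2960 (mod 4095).
From t ≡ 2960 (mod 4095) write t = 2960 + 4095s. Substituting into t ≡ 1 (mod 8) gives 4095s ≡ 1 (mod 8), and since 7⁻¹ ≡ 7 (mod 8), s ≡ 7. Hence t ≡ 2960 + 4095·7 = 31625 (mod 32760).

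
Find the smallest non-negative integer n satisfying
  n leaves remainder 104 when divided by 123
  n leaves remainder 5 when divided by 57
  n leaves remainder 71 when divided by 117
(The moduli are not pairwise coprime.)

64187

Combine the congruences pairwise.
gcd(123, 57) = 3 and 3 | (5 − 104), so the pair is consistent; merging gives n ≡ 1088 (mod 2337), where 2337 = lcm(123, 57).
gcd(2337, 117) = 3 and 3 | (71 − 1088), so the pair is consistent; merging gives n ≡ 64187 (mod 91143), where 91143 = lcm(2337, 117).
The solution is unique modulo lcm(123, 57, 117) = 91143.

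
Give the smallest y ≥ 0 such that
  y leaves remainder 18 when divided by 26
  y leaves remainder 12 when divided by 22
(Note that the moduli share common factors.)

Combine the congruences pairwise.
gcd(26, 22) = 2 and 2 | (12 − 18), so the pair is consistent; merging gives y ≡ 122 (mod 286), where 286 = lcm(26, 22).
The solution is unique modulo lcm(26, 22) = 286.

122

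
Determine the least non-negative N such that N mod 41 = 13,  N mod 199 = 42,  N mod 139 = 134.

From N ≡ 13 (mod 41) write N = 13 + 41t. Substituting into N ≡ 42 (mod 199) gives 41t ≡ 29 (mod 199), and since 41⁻¹ ≡ 34 (mod 199), t ≡ 190. Hence N ≡ 13 + 41·190 = 7803 (mod 8159).
From N ≡ 7803 (mod 8159) write N = 7803 + 8159t. Substituting into N ≡ 134 (mod 139) gives 8159t ≡ 115 (mod 139), and since 97⁻¹ ≡ 43 (mod 139), t ≡ 80. Hence N ≡ 7803 + 8159·80 = 660523 (mod 1134101).

660523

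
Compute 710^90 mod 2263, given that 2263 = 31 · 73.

Mod 31: 710 ≡ 28; since 30 | 90, by Fermat 28^90 ≡ 1 (mod 31).
Mod 73: 710 ≡ 53; by Fermat, exponent reduces to 90 mod 72 = 18; 53^18 ≡ 27 (mod 73).
Combine by CRT: x ≡ 1 (mod 31), x ≡ 27 (mod 73) ⇒ x ≡ 1706 (mod 2263).

1706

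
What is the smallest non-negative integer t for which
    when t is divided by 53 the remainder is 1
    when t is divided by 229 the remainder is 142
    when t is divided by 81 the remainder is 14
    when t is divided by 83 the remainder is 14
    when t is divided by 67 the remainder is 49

3829326692

The moduli are pairwise coprime; N = 53·229·81·83·67 = 5467002417.
N/53 = 103150989; 103150989 ≡ 4 (mod 53); 4·40 ≡ 1, so inverse 40.
N/229 = 23873373; 23873373 ≡ 123 (mod 229); 123·54 ≡ 1, so inverse 54.
N/81 = 67493857; 67493857 ≡ 40 (mod 81); 40·79 ≡ 1, so inverse 79.
N/83 = 65867499; 65867499 ≡ 27 (mod 83); 27·40 ≡ 1, so inverse 40.
N/67 = 81597051; 81597051 ≡ 29 (mod 67); 29·37 ≡ 1, so inverse 37.
t ≡ 1·103150989·40 + 142·23873373·54 + 14·67493857·79 + 14·65867499·40 + 49·81597051·37 = 446656522469.
446656522469 mod 5467002417 = 3829326692.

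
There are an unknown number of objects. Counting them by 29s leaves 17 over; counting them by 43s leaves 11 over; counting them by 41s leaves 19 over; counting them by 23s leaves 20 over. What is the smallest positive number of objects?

1105584

The moduli are pairwise coprime; M = 29·43·41·23 = 1175921.
M/29 = 40549; 40549 ≡ 7 (mod 29); 7·25 ≡ 1, so inverse 25.
M/43 = 27347; 27347 ≡ 42 (mod 43); 42·42 ≡ 1, so inverse 42.
M/41 = 28681; 28681 ≡ 22 (mod 41); 22·28 ≡ 1, so inverse 28.
M/23 = 51127; 51127 ≡ 21 (mod 23); 21·11 ≡ 1, so inverse 11.
N ≡ 17·40549·25 + 11·27347·42 + 19·28681·28 + 20·51127·11 = 56373871.
56373871 mod 1175921 = 1105584.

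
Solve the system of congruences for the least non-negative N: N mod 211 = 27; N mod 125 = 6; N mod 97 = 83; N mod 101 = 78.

The moduli are pairwise coprime; M = 211·125·97·101 = 258395875.
M/211 = 1224625; 1224625 ≡ 192 (mod 211); 192·111 ≡ 1, so inverse 111.
M/125 = 2067167; 2067167 ≡ 42 (mod 125); 42·3 ≡ 1, so inverse 3.
M/97 = 2663875; 2663875 ≡ 61 (mod 97); 61·35 ≡ 1, so inverse 35.
M/101 = 2558375; 2558375 ≡ 45 (mod 101); 45·9 ≡ 1, so inverse 9.
N ≡ 27·1224625·111 + 6·2067167·3 + 83·2663875·35 + 78·2558375·9 = 13241946256.
13241946256 mod 258395875 = 63756631.

63756631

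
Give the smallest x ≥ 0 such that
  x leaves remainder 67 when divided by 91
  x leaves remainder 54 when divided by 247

gcd(91, 247) = 13 and 13 | (54 − 67), so the pair is consistent; merging gives x ≡ 795 (mod 1729), where 1729 = lcm(91, 247).
The solution is unique modulo lcm(91, 247) = 1729.

795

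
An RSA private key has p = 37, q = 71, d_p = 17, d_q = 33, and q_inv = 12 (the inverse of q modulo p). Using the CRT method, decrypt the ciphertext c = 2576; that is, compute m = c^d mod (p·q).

2302

m₁ = c^(d_p) mod p: c ≡ 23 (mod 37), and 23^17 mod 37 = 8.
m₂ = c^(d_q) mod q: c ≡ 20 (mod 71), and 20^33 mod 71 = 30.
h = q_inv·(m₁ − m₂) mod p = 12·(8 − 30) mod 37 = 32.
m = m₂ + h·q = 30 + 32·71 = 2302.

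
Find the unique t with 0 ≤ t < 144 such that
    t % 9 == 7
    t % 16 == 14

Combine the congruences pairwise.
From t ≡ 7 (mod 9) write t = 7 + 9s. Substituting into t ≡ 14 (mod 16) gives 9s ≡ 7 (mod 16), and since 9⁻¹ ≡ 9 (mod 16), s ≡ 15. Hence t ≡ 7 + 9·15 = 142 (mod 144).

142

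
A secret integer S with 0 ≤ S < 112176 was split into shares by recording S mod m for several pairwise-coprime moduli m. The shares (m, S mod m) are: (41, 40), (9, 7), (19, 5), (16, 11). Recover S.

The moduli are pairwise coprime; N = 41·9·19·16 = 112176.
N/41 = 2736; 2736 ≡ 30 (mod 41); 30·26 ≡ 1, so inverse 26.
N/9 = 12464; 12464 ≡ 8 (mod 9); 8·8 ≡ 1, so inverse 8.
N/19 = 5904; 5904 ≡ 14 (mod 19); 14·15 ≡ 1, so inverse 15.
N/16 = 7011; 7011 ≡ 3 (mod 16); 3·11 ≡ 1, so inverse 11.
S ≡ 40·2736·26 + 7·12464·8 + 5·5904·15 + 11·7011·11 = 4834555.
4834555 mod 112176 = 10987.

10987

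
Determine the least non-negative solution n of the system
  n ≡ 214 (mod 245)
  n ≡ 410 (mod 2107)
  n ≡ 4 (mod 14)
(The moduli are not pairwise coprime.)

4624

gcd(245, 2107) = 49 and 49 | (410 − 214), so the pair is consistent; merging gives n ≡ 4624 (mod 10535), where 10535 = lcm(245, 2107).
gcd(10535, 14) = 7 and 7 | (4 − 4624), so the pair is consistent; merging gives n ≡ 4624 (mod 21070), where 21070 = lcm(10535, 14).
The solution is unique modulo lcm(245, 2107, 14) = 21070.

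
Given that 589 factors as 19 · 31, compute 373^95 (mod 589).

559

Mod 19: 373 ≡ 12; by Fermat, exponent reduces to 95 mod 18 = 5; 12^5 ≡ 8 (mod 19).
Mod 31: 373 ≡ 1; by Fermat, exponent reduces to 95 mod 30 = 5; 1^5 ≡ 1 (mod 31).
Combine by CRT: x ≡ 8 (mod 19), x ≡ 1 (mod 31) ⇒ x ≡ 559 (mod 589).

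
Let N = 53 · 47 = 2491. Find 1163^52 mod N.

Mod 53: 1163 ≡ 50; since 52 | 52, by Fermat 50^52 ≡ 1 (mod 53).
Mod 47: 1163 ≡ 35; by Fermat, exponent reduces to 52 mod 46 = 6; 35^6 ≡ 27 (mod 47).
Combine by CRT: x ≡ 1 (mod 53), x ≡ 27 (mod 47) ⇒ x ≡ 1061 (mod 2491).

1061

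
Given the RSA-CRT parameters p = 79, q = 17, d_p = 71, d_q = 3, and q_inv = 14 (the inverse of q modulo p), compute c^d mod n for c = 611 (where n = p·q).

1019

m₁ = c^(d_p) mod p: c ≡ 58 (mod 79), and 58^71 mod 79 = 71.
m₂ = c^(d_q) mod q: c ≡ 16 (mod 17), and 16^3 mod 17 = 16.
h = q_inv·(m₁ − m₂) mod p = 14·(71 − 16) mod 79 = 59.
m = m₂ + h·q = 16 + 59·17 = 1019.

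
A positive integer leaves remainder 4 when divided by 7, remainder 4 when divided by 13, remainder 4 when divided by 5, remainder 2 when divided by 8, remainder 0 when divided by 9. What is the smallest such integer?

4554

The moduli are pairwise coprime; N = 7·13·5·8·9 = 32760.
N/7 = 4680; 4680 ≡ 4 (mod 7); 4·2 ≡ 1, so inverse 2.
N/13 = 2520; 2520 ≡ 11 (mod 13); 11·6 ≡ 1, so inverse 6.
N/5 = 6552; 6552 ≡ 2 (mod 5); 2·3 ≡ 1, so inverse 3.
N/8 = 4095; 4095 ≡ 7 (mod 8); 7·7 ≡ 1, so inverse 7.
N/9 = 3640; 3640 ≡ 4 (mod 9); 4·7 ≡ 1, so inverse 7.
x ≡ 4·4680·2 + 4·2520·6 + 4·6552·3 + 2·4095·7 + 0·3640·7 = 233874.
233874 mod 32760 = 4554.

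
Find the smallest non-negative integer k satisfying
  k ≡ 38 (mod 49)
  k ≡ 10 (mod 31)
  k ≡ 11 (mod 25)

From k ≡ 38 (mod 49) write k = 38 + 49t. Substituting into k ≡ 10 (mod 31) gives 49t ≡ 3 (mod 31), and since 18⁻¹ ≡ 19 (mod 31), t ≡ 26. Hence k ≡ 38 + 49·26 = 1312 (mod 1519).
From k ≡ 1312 (mod 1519) write k = 1312 + 1519t. Substituting into k ≡ 11 (mod 25) gives 1519t ≡ 24 (mod 25), and since 19⁻¹ ≡ 4 (mod 25), t ≡ 21. Hence k ≡ 1312 + 1519·21 = 33211 (mod 37975).

33211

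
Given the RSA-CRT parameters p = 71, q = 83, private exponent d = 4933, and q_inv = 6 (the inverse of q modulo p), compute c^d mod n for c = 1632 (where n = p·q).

d_p = d mod (p−1) = 4933 mod 70 = 33; d_q = d mod (q−1) = 13.
m₁ = c^(d_p) mod p: c ≡ 70 (mod 71), and 70^33 mod 71 = 70.
m₂ = c^(d_q) mod q: c ≡ 55 (mod 83), and 55^13 mod 83 = 45.
h = q_inv·(m₁ − m₂) mod p = 6·(70 − 45) mod 71 = 8.
m = m₂ + h·q = 45 + 8·83 = 709.

709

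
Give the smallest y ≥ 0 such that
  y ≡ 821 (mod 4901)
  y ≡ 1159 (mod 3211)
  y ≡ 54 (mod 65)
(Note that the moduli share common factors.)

gcd(4901, 3211) = 169 and 169 | (1159 − 821), so the pair is consistent; merging gives y ≡ 20425 (mod 93119), where 93119 = lcm(4901, 3211).
gcd(93119, 65) = 13 and 13 | (54 − 20425), so the pair is consistent; merging gives y ≡ 113544 (mod 465595), where 465595 = lcm(93119, 65).
The solution is unique modulo lcm(4901, 3211, 65) = 465595.

113544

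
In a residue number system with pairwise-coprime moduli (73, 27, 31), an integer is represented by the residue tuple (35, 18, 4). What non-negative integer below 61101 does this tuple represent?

The moduli are pairwise coprime; N = 73·27·31 = 61101.
N/73 = 837; 837 ≡ 34 (mod 73); 34·58 ≡ 1, so inverse 58.
N/27 = 2263; 2263 ≡ 22 (mod 27); 22·16 ≡ 1, so inverse 16.
N/31 = 1971; 1971 ≡ 18 (mod 31); 18·19 ≡ 1, so inverse 19.
x ≡ 35·837·58 + 18·2263·16 + 4·1971·19 = 2500650.
2500650 mod 61101 = 56610.

56610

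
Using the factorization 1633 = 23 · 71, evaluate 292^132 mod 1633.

415

Mod 23: 292 ≡ 16; since 22 | 132, by Fermat 16^132 ≡ 1 (mod 23).
Mod 71: 292 ≡ 8; by Fermat, exponent reduces to 132 mod 70 = 62; 8^62 ≡ 60 (mod 71).
Combine by CRT: x ≡ 1 (mod 23), x ≡ 60 (mod 71) ⇒ x ≡ 415 (mod 1633).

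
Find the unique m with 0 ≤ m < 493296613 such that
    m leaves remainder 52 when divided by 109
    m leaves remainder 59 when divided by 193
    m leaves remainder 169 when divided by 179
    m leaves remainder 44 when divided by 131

From m ≡ 52 (mod 109) write m = 52 + 109t. Substituting into m ≡ 59 (mod 193) gives 109t ≡ 7 (mod 193), and since 109⁻¹ ≡ 85 (mod 193), t ≡ 16. Hence m ≡ 52 + 109·16 = 1796 (mod 21037).
From m ≡ 1796 (mod 21037) write m = 1796 + 21037t. Substituting into m ≡ 169 (mod 179) gives 21037t ≡ 163 (mod 179), and since 94⁻¹ ≡ 40 (mod 179), t ≡ 76. Hence m ≡ 1796 + 21037·76 = 1600608 (mod 3765623).
From m ≡ 1600608 (mod 3765623) write m = 1600608 + 3765623t. Substituting into m ≡ 44 (mod 131) gives 3765623t ≡ 125 (mod 131), and since 28⁻¹ ≡ 117 (mod 131), t ≡ 84. Hence m ≡ 1600608 + 3765623·84 = 317912940 (mod 493296613).

317912940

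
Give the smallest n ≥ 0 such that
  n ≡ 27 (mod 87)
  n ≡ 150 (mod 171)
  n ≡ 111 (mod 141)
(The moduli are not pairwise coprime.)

7161

gcd(87, 171) = 3 and 3 | (150 − 27), so the pair is consistent; merging gives n ≡ 2202 (mod 4959), where 4959 = lcm(87, 171).
gcd(4959, 141) = 3 and 3 | (111 − 2202), so the pair is consistent; merging gives n ≡ 7161 (mod 233073), where 233073 = lcm(4959, 141).
The solution is unique modulo lcm(87, 171, 141) = 233073.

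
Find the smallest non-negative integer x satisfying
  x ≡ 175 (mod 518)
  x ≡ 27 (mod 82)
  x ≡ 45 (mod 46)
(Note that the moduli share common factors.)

gcd(518, 82) = 2 and 2 | (27 − 175), so the pair is consistent; merging gives x ≡ 15197 (mod 21238), where 21238 = lcm(518, 82).
gcd(21238, 46) = 2 and 2 | (45 − 15197), so the pair is consistent; merging gives x ≡ 461195 (mod 488474), where 488474 = lcm(21238, 46).
The solution is unique modulo lcm(518, 82, 46) = 488474.

461195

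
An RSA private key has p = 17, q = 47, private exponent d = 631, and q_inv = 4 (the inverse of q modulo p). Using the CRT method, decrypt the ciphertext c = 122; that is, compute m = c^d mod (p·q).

521

d_p = d mod (p−1) = 631 mod 16 = 7; d_q = d mod (q−1) = 33.
m₁ = c^(d_p) mod p: c ≡ 3 (mod 17), and 3^7 mod 17 = 11.
m₂ = c^(d_q) mod q: c ≡ 28 (mod 47), and 28^33 mod 47 = 4.
h = q_inv·(m₁ − m₂) mod p = 4·(11 − 4) mod 17 = 11.
m = m₂ + h·q = 4 + 11·47 = 521.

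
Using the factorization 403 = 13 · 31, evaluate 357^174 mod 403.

Mod 13: 357 ≡ 6; by Fermat, exponent reduces to 174 mod 12 = 6; 6^6 ≡ 12 (mod 13).
Mod 31: 357 ≡ 16; by Fermat, exponent reduces to 174 mod 30 = 24; 16^24 ≡ 2 (mod 31).
Combine by CRT: x ≡ 12 (mod 13), x ≡ 2 (mod 31) ⇒ x ≡ 64 (mod 403).

64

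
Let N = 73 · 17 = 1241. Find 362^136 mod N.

Mod 73: 362 ≡ 70; by Fermat, exponent reduces to 136 mod 72 = 64; 70^64 ≡ 8 (mod 73).
Mod 17: 362 ≡ 5; by Fermat, exponent reduces to 136 mod 16 = 8; 5^8 ≡ 16 (mod 17).
Combine by CRT: x ≡ 8 (mod 73), x ≡ 16 (mod 17) ⇒ x ≡ 373 (mod 1241).

373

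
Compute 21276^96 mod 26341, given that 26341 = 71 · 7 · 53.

11873

Mod 71: 21276 ≡ 47; by Fermat, exponent reduces to 96 mod 70 = 26; 47^26 ≡ 16 (mod 71).
Mod 7: 21276 ≡ 3; since 6 | 96, by Fermat 3^96 ≡ 1 (mod 7).
Mod 53: 21276 ≡ 23; by Fermat, exponent reduces to 96 mod 52 = 44; 23^44 ≡ 1 (mod 53).
Combine by CRT: x ≡ 16 (mod 71), x ≡ 1 (mod 7), x ≡ 1 (mod 53) ⇒ x ≡ 11873 (mod 26341).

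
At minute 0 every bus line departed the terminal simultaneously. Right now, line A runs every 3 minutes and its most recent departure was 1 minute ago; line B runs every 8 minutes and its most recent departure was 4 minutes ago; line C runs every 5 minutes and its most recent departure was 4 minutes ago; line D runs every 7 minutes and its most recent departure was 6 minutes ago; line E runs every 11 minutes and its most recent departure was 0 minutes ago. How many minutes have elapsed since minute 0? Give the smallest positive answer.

From t ≡ 1 (mod 3) write t = 1 + 3s. Substituting into t ≡ 4 (mod 8) gives 3s ≡ 3 (mod 8), and since 3⁻¹ ≡ 3 (mod 8), s ≡ 1. Hence t ≡ 1 + 3·1 = 4 (mod 24).
From t ≡ 4 (mod 24) write t = 4 + 24s. Substituting into t ≡ 4 (mod 5) gives 24s ≡ 0 (mod 5), and since 4⁻¹ ≡ 4 (mod 5), s ≡ 0. Hence t ≡ 4 + 24·0 = 4 (mod 120).
From t ≡ 4 (mod 120) write t = 4 + 120s. Substituting into t ≡ 6 (mod 7) gives 120s ≡ 2 (mod 7), and since 1⁻¹ ≡ 1 (mod 7), s ≡ 2. Hence t ≡ 4 + 120·2 = 244 (mod 840).
From t ≡ 244 (mod 840) write t = 244 + 840s. Substituting into t ≡ 0 (mod 11) gives 840s ≡ 9 (mod 11), and since 4⁻¹ ≡ 3 (mod 11), s ≡ 5. Hence t ≡ 244 + 840·5 = 4444 (mod 9240).

4444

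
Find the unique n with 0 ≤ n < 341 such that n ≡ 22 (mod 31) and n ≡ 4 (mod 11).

301

From n ≡ 22 (mod 31) write n = 22 + 31t. Substituting into n ≡ 4 (mod 11) gives 31t ≡ 4 (mod 11), and since 9⁻¹ ≡ 5 (mod 11), t ≡ 9. Hence n ≡ 22 + 31·9 = 301 (mod 341).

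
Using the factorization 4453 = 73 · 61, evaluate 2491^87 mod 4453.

Mod 73: 2491 ≡ 9; by Fermat, exponent reduces to 87 mod 72 = 15; 9^15 ≡ 72 (mod 73).
Mod 61: 2491 ≡ 51; by Fermat, exponent reduces to 87 mod 60 = 27; 51^27 ≡ 28 (mod 61).
Combine by CRT: x ≡ 72 (mod 73), x ≡ 28 (mod 61) ⇒ x ≡ 2773 (mod 4453).

2773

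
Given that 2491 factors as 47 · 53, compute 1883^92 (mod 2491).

1035

Mod 47: 1883 ≡ 3; since 46 | 92, by Fermat 3^92 ≡ 1 (mod 47).
Mod 53: 1883 ≡ 28; by Fermat, exponent reduces to 92 mod 52 = 40; 28^40 ≡ 28 (mod 53).
Combine by CRT: x ≡ 1 (mod 47), x ≡ 28 (mod 53) ⇒ x ≡ 1035 (mod 2491).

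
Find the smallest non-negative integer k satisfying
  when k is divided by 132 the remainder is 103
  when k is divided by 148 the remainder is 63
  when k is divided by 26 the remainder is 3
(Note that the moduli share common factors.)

gcd(132, 148) = 4 and 4 | (63 − 103), so the pair is consistent; merging gives k ≡ 2875 (mod 4884), where 4884 = lcm(132, 148).
gcd(4884, 26) = 2 and 2 | (3 − 2875), so the pair is consistent; merging gives k ≡ 17527 (mod 63492), where 63492 = lcm(4884, 26).
The solution is unique modulo lcm(132, 148, 26) = 63492.

17527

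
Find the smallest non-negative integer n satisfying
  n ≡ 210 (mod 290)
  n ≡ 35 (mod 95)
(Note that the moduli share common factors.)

1080

Combine the congruences pairwise.
gcd(290, 95) = 5 and 5 | (35 − 210), so the pair is consistent; merging gives n ≡ 1080 (mod 5510), where 5510 = lcm(290, 95).
The solution is unique modulo lcm(290, 95) = 5510.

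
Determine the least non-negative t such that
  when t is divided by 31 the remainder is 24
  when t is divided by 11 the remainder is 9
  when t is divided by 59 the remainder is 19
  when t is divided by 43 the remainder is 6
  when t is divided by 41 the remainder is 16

1685649

The moduli are pairwise coprime; N = 31·11·59·43·41 = 35469797.
N/31 = 1144187; 1144187 ≡ 8 (mod 31); 8·4 ≡ 1, so inverse 4.
N/11 = 3224527; 3224527 ≡ 9 (mod 11); 9·5 ≡ 1, so inverse 5.
N/59 = 601183; 601183 ≡ 32 (mod 59); 32·24 ≡ 1, so inverse 24.
N/43 = 824879; 824879 ≡ 10 (mod 43); 10·13 ≡ 1, so inverse 13.
N/41 = 865117; 865117 ≡ 17 (mod 41); 17·29 ≡ 1, so inverse 29.
t ≡ 24·1144187·4 + 9·3224527·5 + 19·601183·24 + 6·824879·13 + 16·865117·29 = 994839965.
994839965 mod 35469797 = 1685649.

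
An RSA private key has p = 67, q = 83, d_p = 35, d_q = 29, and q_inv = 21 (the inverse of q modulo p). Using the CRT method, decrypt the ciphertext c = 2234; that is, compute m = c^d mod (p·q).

1333

m₁ = c^(d_p) mod p: c ≡ 23 (mod 67), and 23^35 mod 67 = 60.
m₂ = c^(d_q) mod q: c ≡ 76 (mod 83), and 76^29 mod 83 = 5.
h = q_inv·(m₁ − m₂) mod p = 21·(60 − 5) mod 67 = 16.
m = m₂ + h·q = 5 + 16·83 = 1333.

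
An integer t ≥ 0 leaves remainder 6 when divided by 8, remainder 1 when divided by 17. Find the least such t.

86

From t ≡ 6 (mod 8) write t = 6 + 8s. Substituting into t ≡ 1 (mod 17) gives 8s ≡ 12 (mod 17), and since 8⁻¹ ≡ 15 (mod 17), s ≡ 10. Hence t ≡ 6 + 8·10 = 86 (mod 136).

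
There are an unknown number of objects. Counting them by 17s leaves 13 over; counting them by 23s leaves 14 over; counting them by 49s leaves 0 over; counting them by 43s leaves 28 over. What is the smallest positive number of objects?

The moduli are pairwise coprime; M = 17·23·49·43 = 823837.
M/17 = 48461; 48461 ≡ 11 (mod 17); 11·14 ≡ 1, so inverse 14.
M/23 = 35819; 35819 ≡ 8 (mod 23); 8·3 ≡ 1, so inverse 3.
M/49 = 16813; 16813 ≡ 6 (mod 49); 6·41 ≡ 1, so inverse 41.
M/43 = 19159; 19159 ≡ 24 (mod 43); 24·9 ≡ 1, so inverse 9.
N ≡ 13·48461·14 + 14·35819·3 + 0·16813·41 + 28·19159·9 = 15152368.
15152368 mod 823837 = 323302.

323302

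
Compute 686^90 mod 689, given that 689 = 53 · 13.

Mod 53: 686 ≡ 50; by Fermat, exponent reduces to 90 mod 52 = 38; 50^38 ≡ 43 (mod 53).
Mod 13: 686 ≡ 10; by Fermat, exponent reduces to 90 mod 12 = 6; 10^6 ≡ 1 (mod 13).
Combine by CRT: x ≡ 43 (mod 53), x ≡ 1 (mod 13) ⇒ x ≡ 573 (mod 689).

573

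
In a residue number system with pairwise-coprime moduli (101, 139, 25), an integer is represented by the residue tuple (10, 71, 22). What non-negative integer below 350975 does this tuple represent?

241097

From x ≡ 10 (mod 101) write x = 10 + 101t. Substituting into x ≡ 71 (mod 139) gives 101t ≡ 61 (mod 139), and since 101⁻¹ ≡ 128 (mod 139), t ≡ 24. Hence x ≡ 10 + 101·24 = 2434 (mod 14039).
From x ≡ 2434 (mod 14039) write x = 2434 + 14039t. Substituting into x ≡ 22 (mod 25) gives 14039t ≡ 13 (mod 25), and since 14⁻¹ ≡ 9 (mod 25), t ≡ 17. Hence x ≡ 2434 + 14039·17 = 241097 (mod 350975).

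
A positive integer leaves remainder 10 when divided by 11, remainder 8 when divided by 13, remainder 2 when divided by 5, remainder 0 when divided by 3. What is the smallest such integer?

Combine the congruences pairwise.
From a ≡ 10 (mod 11) write a = 10 + 11t. Substituting into a ≡ 8 (mod 13) gives 11t ≡ 11 (mod 13), and since 11⁻¹ ≡ 6 (mod 13), t ≡ 1. Hence a ≡ 10 + 11·1 = 21 (mod 143).
From a ≡ 21 (mod 143) write a = 21 + 143t. Substituting into a ≡ 2 (mod 5) gives 143t ≡ 1 (mod 5), and since 3⁻¹ ≡ 2 (mod 5), t ≡ 2. Hence a ≡ 21 + 143·2 = 307 (mod 715).
From a ≡ 307 (mod 715) write a = 307 + 715t. Substituting into a ≡ 0 (mod 3) gives 715t ≡ 2 (mod 3), and since 1⁻¹ ≡ 1 (mod 3), t ≡ 2. Hence a ≡ 307 + 715·2 = 1737 (mod 2145).

1737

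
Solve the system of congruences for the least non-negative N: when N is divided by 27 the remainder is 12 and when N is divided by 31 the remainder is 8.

39

From N ≡ 12 (mod 27) write N = 12 + 27t. Substituting into N ≡ 8 (mod 31) gives 27t ≡ 27 (mod 31), and since 27⁻¹ ≡ 23 (mod 31), t ≡ 1. Hence N ≡ 12 + 27·1 = 39 (mod 837).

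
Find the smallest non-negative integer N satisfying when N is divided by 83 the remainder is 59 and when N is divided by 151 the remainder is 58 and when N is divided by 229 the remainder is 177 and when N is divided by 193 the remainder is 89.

From N ≡ 59 (mod 83) write N = 59 + 83t. Substituting into N ≡ 58 (mod 151) gives 83t ≡ 150 (mod 151), and since 83⁻¹ ≡ 131 (mod 151), t ≡ 20. Hence N ≡ 59 + 83·20 = 1719 (mod 12533).
From N ≡ 1719 (mod 12533) write N = 1719 + 12533t. Substituting into N ≡ 177 (mod 229) gives 12533t ≡ 61 (mod 229), and since 167⁻¹ ≡ 48 (mod 229), t ≡ 180. Hence N ≡ 1719 + 12533·180 = 2257659 (mod 2870057).
From N ≡ 2257659 (mod 2870057) write N = 2257659 + 2870057t. Substituting into N ≡ 89 (mod 193) gives 2870057t ≡ 144 (mod 193), and since 147⁻¹ ≡ 172 (mod 193), t ≡ 64. Hence N ≡ 2257659 + 2870057·64 = 185941307 (mod 553921001).

185941307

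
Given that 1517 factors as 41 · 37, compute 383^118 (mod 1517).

337

Mod 41: 383 ≡ 14; by Fermat, exponent reduces to 118 mod 40 = 38; 14^38 ≡ 9 (mod 41).
Mod 37: 383 ≡ 13; by Fermat, exponent reduces to 118 mod 36 = 10; 13^10 ≡ 4 (mod 37).
Combine by CRT: x ≡ 9 (mod 41), x ≡ 4 (mod 37) ⇒ x ≡ 337 (mod 1517).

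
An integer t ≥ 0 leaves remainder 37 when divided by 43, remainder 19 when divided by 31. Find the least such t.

From t ≡ 37 (mod 43) write t = 37 + 43s. Substituting into t ≡ 19 (mod 31) gives 43s ≡ 13 (mod 31), and since 12⁻¹ ≡ 13 (mod 31), s ≡ 14. Hence t ≡ 37 + 43·14 = 639 (mod 1333).

639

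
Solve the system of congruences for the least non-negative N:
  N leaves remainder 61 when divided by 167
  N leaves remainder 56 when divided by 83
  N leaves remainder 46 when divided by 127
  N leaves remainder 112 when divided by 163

219696076

Combine the congruences pairwise.
From N ≡ 61 (mod 167) write N = 61 + 167t. Substituting into N ≡ 56 (mod 83) gives 167t ≡ 78 (mod 83), and since 1⁻¹ ≡ 1 (mod 83), t ≡ 78. Hence N ≡ 61 + 167·78 = 13087 (mod 13861).
From N ≡ 13087 (mod 13861) write N = 13087 + 13861t. Substituting into N ≡ 46 (mod 127) gives 13861t ≡ 40 (mod 127), and since 18⁻¹ ≡ 120 (mod 127), t ≡ 101. Hence N ≡ 13087 + 13861·101 = 1413048 (mod 1760347).
From N ≡ 1413048 (mod 1760347) write N = 1413048 + 1760347t. Substituting into N ≡ 112 (mod 163) gives 1760347t ≡ 111 (mod 163), and since 110⁻¹ ≡ 123 (mod 163), t ≡ 124. Hence N ≡ 1413048 + 1760347·124 = 219696076 (mod 286936561).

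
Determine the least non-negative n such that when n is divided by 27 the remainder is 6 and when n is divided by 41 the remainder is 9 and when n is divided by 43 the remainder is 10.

The moduli are pairwise coprime; M = 27·41·43 = 47601.
M/27 = 1763; 1763 ≡ 8 (mod 27); 8·17 ≡ 1, so inverse 17.
M/41 = 1161; 1161 ≡ 13 (mod 41); 13·19 ≡ 1, so inverse 19.
M/43 = 1107; 1107 ≡ 32 (mod 43); 32·39 ≡ 1, so inverse 39.
n ≡ 6·1763·17 + 9·1161·19 + 10·1107·39 = 810087.
810087 mod 47601 = 870.

870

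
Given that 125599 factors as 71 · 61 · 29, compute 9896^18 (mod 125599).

80643

Mod 71: 9896 ≡ 27; 27^18 ≡ 58 (mod 71).
Mod 61: 9896 ≡ 14; 14^18 ≡ 1 (mod 61).
Mod 29: 9896 ≡ 7; 7^18 ≡ 23 (mod 29).
Combine by CRT: x ≡ 58 (mod 71), x ≡ 1 (mod 61), x ≡ 23 (mod 29) ⇒ x ≡ 80643 (mod 125599).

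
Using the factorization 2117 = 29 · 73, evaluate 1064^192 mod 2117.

373

Mod 29: 1064 ≡ 20; by Fermat, exponent reduces to 192 mod 28 = 24; 20^24 ≡ 25 (mod 29).
Mod 73: 1064 ≡ 42; by Fermat, exponent reduces to 192 mod 72 = 48; 42^48 ≡ 8 (mod 73).
Combine by CRT: x ≡ 25 (mod 29), x ≡ 8 (mod 73) ⇒ x ≡ 373 (mod 2117).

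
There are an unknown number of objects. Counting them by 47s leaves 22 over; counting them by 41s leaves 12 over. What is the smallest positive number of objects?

586

From N ≡ 22 (mod 47) write N = 22 + 47t. Substituting into N ≡ 12 (mod 41) gives 47t ≡ 31 (mod 41), and since 6⁻¹ ≡ 7 (mod 41), t ≡ 12. Hence N ≡ 22 + 47·12 = 586 (mod 1927).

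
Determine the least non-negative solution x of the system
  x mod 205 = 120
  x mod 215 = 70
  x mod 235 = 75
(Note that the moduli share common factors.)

371375

Combine the congruences pairwise.
gcd(205, 215) = 5 and 5 | (70 − 120), so the pair is consistent; merging gives x ≡ 1145 (mod 8815), where 8815 = lcm(205, 215).
gcd(8815, 235) = 5 and 5 | (75 − 1145), so the pair is consistent; merging gives x ≡ 371375 (mod 414305), where 414305 = lcm(8815, 235).
The solution is unique modulo lcm(205, 215, 235) = 414305.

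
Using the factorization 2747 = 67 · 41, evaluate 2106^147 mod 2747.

1073

Mod 67: 2106 ≡ 29; by Fermat, exponent reduces to 147 mod 66 = 15; 29^15 ≡ 1 (mod 67).
Mod 41: 2106 ≡ 15; by Fermat, exponent reduces to 147 mod 40 = 27; 15^27 ≡ 7 (mod 41).
Combine by CRT: x ≡ 1 (mod 67), x ≡ 7 (mod 41) ⇒ x ≡ 1073 (mod 2747).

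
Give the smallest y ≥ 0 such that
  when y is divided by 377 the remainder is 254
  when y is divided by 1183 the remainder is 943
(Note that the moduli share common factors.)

gcd(377, 1183) = 13 and 13 | (943 − 254), so the pair is consistent; merging gives y ≡ 28152 (mod 34307), where 34307 = lcm(377, 1183).
The solution is unique modulo lcm(377, 1183) = 34307.

28152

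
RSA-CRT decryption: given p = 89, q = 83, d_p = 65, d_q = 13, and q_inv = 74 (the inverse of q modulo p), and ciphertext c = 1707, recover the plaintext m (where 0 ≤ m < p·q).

m₁ = c^(d_p) mod p: c ≡ 16 (mod 89), and 16^65 mod 89 = 39.
m₂ = c^(d_q) mod q: c ≡ 47 (mod 83), and 47^13 mod 83 = 54.
h = q_inv·(m₁ − m₂) mod p = 74·(39 − 54) mod 89 = 47.
m = m₂ + h·q = 54 + 47·83 = 3955.

3955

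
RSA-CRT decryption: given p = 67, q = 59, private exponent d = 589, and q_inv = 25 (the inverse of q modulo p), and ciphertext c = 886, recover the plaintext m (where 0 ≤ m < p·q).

3305

d_p = d mod (p−1) = 589 mod 66 = 61; d_q = d mod (q−1) = 9.
m₁ = c^(d_p) mod p: c ≡ 15 (mod 67), and 15^61 mod 67 = 22.
m₂ = c^(d_q) mod q: c ≡ 1 (mod 59), and 1^9 mod 59 = 1.
h = q_inv·(m₁ − m₂) mod p = 25·(22 − 1) mod 67 = 56.
m = m₂ + h·q = 1 + 56·59 = 3305.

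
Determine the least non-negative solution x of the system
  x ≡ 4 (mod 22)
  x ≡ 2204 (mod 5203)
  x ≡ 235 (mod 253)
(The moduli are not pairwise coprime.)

gcd(22, 5203) = 11 and 11 | (2204 − 4), so the pair is consistent; merging gives x ≡ 2204 (mod 10406), where 10406 = lcm(22, 5203).
gcd(10406, 253) = 11 and 11 | (235 − 2204), so the pair is consistent; merging gives x ≡ 179106 (mod 239338), where 239338 = lcm(10406, 253).
The solution is unique modulo lcm(22, 5203, 253) = 239338.

179106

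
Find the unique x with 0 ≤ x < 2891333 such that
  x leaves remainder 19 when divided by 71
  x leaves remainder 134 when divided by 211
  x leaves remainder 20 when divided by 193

From x ≡ 19 (mod 71) write x = 19 + 71t. Substituting into x ≡ 134 (mod 211) gives 71t ≡ 115 (mod 211), and since 71⁻¹ ≡ 107 (mod 211), t ≡ 67. Hence x ≡ 19 + 71·67 = 4776 (mod 14981).
From x ≡ 4776 (mod 14981) write x = 4776 + 14981t. Substituting into x ≡ 20 (mod 193) gives 14981t ≡ 69 (mod 193), and since 120⁻¹ ≡ 37 (mod 193), t ≡ 44. Hence x ≡ 4776 + 14981·44 = 663940 (mod 2891333).

663940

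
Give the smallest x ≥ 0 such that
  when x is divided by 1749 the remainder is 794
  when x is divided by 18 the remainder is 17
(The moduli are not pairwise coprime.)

Combine the congruences pairwise.
gcd(1749, 18) = 3 and 3 | (17 − 794), so the pair is consistent; merging gives x ≡ 9539 (mod 10494), where 10494 = lcm(1749, 18).
The solution is unique modulo lcm(1749, 18) = 10494.

9539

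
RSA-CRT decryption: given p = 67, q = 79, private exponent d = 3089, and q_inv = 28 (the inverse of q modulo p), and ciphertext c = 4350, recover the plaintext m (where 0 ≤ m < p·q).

d_p = d mod (p−1) = 3089 mod 66 = 53; d_q = d mod (q−1) = 47.
m₁ = c^(d_p) mod p: c ≡ 62 (mod 67), and 62^53 mod 67 = 59.
m₂ = c^(d_q) mod q: c ≡ 5 (mod 79), and 5^47 mod 79 = 49.
h = q_inv·(m₁ − m₂) mod p = 28·(59 − 49) mod 67 = 12.
m = m₂ + h·q = 49 + 12·79 = 997.

997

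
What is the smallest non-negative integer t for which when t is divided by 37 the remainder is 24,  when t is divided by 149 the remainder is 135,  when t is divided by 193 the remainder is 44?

981449

Combine the congruences pairwise.
From t ≡ 24 (mod 37) write t = 24 + 37s. Substituting into t ≡ 135 (mod 149) gives 37s ≡ 111 (mod 149), and since 37⁻¹ ≡ 145 (mod 149), s ≡ 3. Hence t ≡ 24 + 37·3 = 135 (mod 5513).
From t ≡ 135 (mod 5513) write t = 135 + 5513s. Substituting into t ≡ 44 (mod 193) gives 5513s ≡ 102 (mod 193), and since 109⁻¹ ≡ 85 (mod 193), s ≡ 178. Hence t ≡ 135 + 5513·178 = 981449 (mod 1064009).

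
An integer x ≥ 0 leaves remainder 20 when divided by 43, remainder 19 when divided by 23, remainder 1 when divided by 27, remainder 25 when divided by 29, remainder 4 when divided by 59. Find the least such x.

17556103

The moduli are pairwise coprime; N = 43·23·27·29·59 = 45688833.
N/43 = 1062531; 1062531 ≡ 1 (mod 43), inverse 1.
N/23 = 1986471; 1986471 ≡ 7 (mod 23); 7·10 ≡ 1, so inverse 10.
N/27 = 1692179; 1692179 ≡ 8 (mod 27); 8·17 ≡ 1, so inverse 17.
N/29 = 1575477; 1575477 ≡ 23 (mod 29); 23·24 ≡ 1, so inverse 24.
N/59 = 774387; 774387 ≡ 12 (mod 59); 12·5 ≡ 1, so inverse 5.
x ≡ 20·1062531·1 + 19·1986471·10 + 1·1692179·17 + 25·1575477·24 + 4·774387·5 = 1388221093.
1388221093 mod 45688833 = 17556103.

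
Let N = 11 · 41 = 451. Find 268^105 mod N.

Mod 11: 268 ≡ 4; by Fermat, exponent reduces to 105 mod 10 = 5; 4^5 ≡ 1 (mod 11).
Mod 41: 268 ≡ 22; by Fermat, exponent reduces to 105 mod 40 = 25; 22^25 ≡ 27 (mod 41).
Combine by CRT: x ≡ 1 (mod 11), x ≡ 27 (mod 41) ⇒ x ≡ 232 (mod 451).

232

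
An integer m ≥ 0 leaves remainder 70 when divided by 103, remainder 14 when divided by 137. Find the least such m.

Combine the congruences pairwise.
From m ≡ 70 (mod 103) write m = 70 + 103t. Substituting into m ≡ 14 (mod 137) gives 103t ≡ 81 (mod 137), and since 103⁻¹ ≡ 4 (mod 137), t ≡ 50. Hence m ≡ 70 + 103·50 = 5220 (mod 14111).

5220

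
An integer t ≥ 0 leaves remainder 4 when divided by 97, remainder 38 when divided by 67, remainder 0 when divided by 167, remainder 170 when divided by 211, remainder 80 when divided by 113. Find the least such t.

From t ≡ 4 (mod 97) write t = 4 + 97s. Substituting into t ≡ 38 (mod 67) gives 97s ≡ 34 (mod 67), and since 30⁻¹ ≡ 38 (mod 67), s ≡ 19. Hence t ≡ 4 + 97·19 = 1847 (mod 6499).
From t ≡ 1847 (mod 6499) write t = 1847 + 6499s. Substituting into t ≡ 0 (mod 167) gives 6499s ≡ 157 (mod 167), and since 153⁻¹ ≡ 155 (mod 167), s ≡ 120. Hence t ≡ 1847 + 6499·120 = 781727 (mod 1085333).
From t ≡ 781727 (mod 1085333) write t = 781727 + 1085333s. Substituting into t ≡ 170 (mod 211) gives 1085333s ≡ 198 (mod 211), and since 160⁻¹ ≡ 91 (mod 211), s ≡ 83. Hence t ≡ 781727 + 1085333·83 = 90864366 (mod 229005263).
From t ≡ 90864366 (mod 229005263) write t = 90864366 + 229005263s. Substituting into t ≡ 80 (mod 113) gives 229005263s ≡ 31 (mod 113), and since 28⁻¹ ≡ 109 (mod 113), s ≡ 102. Hence t ≡ 90864366 + 229005263·102 = 23449401192 (mod 25877594719).

23449401192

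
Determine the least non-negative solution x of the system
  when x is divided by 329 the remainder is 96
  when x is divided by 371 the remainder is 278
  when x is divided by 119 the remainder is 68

45169

gcd(329, 371) = 7 and 7 | (278 − 96), so the pair is consistent; merging gives x ≡ 10295 (mod 17437), where 17437 = lcm(329, 371).
gcd(17437, 119) = 7 and 7 | (68 − 10295), so the pair is consistent; merging gives x ≡ 45169 (mod 296429), where 296429 = lcm(17437, 119).
The solution is unique modulo lcm(329, 371, 119) = 296429.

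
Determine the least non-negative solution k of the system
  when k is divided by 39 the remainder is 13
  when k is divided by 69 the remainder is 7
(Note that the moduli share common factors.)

559

gcd(39, 69) = 3 and 3 | (7 − 13), so the pair is consistent; merging gives k ≡ 559 (mod 897), where 897 = lcm(39, 69).
The solution is unique modulo lcm(39, 69) = 897.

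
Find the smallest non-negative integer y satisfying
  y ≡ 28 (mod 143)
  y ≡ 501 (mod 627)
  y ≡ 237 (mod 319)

Combine the congruences pairwise.
gcd(143, 627) = 11 and 11 | (501 − 28), so the pair is consistent; merging gives y ≡ 4890 (mod 8151), where 8151 = lcm(143, 627).
gcd(8151, 319) = 11 and 11 | (237 − 4890), so the pair is consistent; merging gives y ≡ 70098 (mod 236379), where 236379 = lcm(8151, 319).
The solution is unique modulo lcm(143, 627, 319) = 236379.

70098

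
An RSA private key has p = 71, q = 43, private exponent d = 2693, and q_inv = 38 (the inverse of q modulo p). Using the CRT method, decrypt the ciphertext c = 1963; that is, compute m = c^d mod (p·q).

1983

d_p = d mod (p−1) = 2693 mod 70 = 33; d_q = d mod (q−1) = 5.
m₁ = c^(d_p) mod p: c ≡ 46 (mod 71), and 46^33 mod 71 = 66.
m₂ = c^(d_q) mod q: c ≡ 28 (mod 43), and 28^5 mod 43 = 5.
h = q_inv·(m₁ − m₂) mod p = 38·(66 − 5) mod 71 = 46.
m = m₂ + h·q = 5 + 46·43 = 1983.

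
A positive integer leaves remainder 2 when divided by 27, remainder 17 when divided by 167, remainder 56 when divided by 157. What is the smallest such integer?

8534

From x ≡ 2 (mod 27) write x = 2 + 27t. Substituting into x ≡ 17 (mod 167) gives 27t ≡ 15 (mod 167), and since 27⁻¹ ≡ 99 (mod 167), t ≡ 149. Hence x ≡ 2 + 27·149 = 4025 (mod 4509).
From x ≡ 4025 (mod 4509) write x = 4025 + 4509t. Substituting into x ≡ 56 (mod 157) gives 4509t ≡ 113 (mod 157), and since 113⁻¹ ≡ 132 (mod 157), t ≡ 1. Hence x ≡ 4025 + 4509·1 = 8534 (mod 707913).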